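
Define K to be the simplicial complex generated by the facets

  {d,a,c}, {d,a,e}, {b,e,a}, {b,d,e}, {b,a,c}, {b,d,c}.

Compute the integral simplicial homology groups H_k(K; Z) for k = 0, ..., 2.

Fix the vertex order a < b < c < d < e and write every simplex with vertices in increasing order. Then dim K = 2 and the simplices of K are:

  0-simplices (5): a, b, c, d, e
  1-simplices (9): ab, ac, ad, ae, bc, bd, be, cd, de
  2-simplices (6): abc, abe, acd, ade, bcd, bde

Hence C_0 ≅ Z^5, C_1 ≅ Z^9, C_2 ≅ Z^6.

Boundary ∂_1: C_1 → C_0 is given by ∂[p,q] = [q] − [p]. For instance
  ∂de = e − d.
This gives a 5×9 integer matrix of rank 4; reducing to Smith normal form yields diagonal entries (1,1,1,1).

∂_2: C_2 → C_1 acts by ∂[p,q,r] = [q,r] − [p,r] + [p,q]. For instance
  ∂ade = de − ae + ad,
  ∂abc = bc − ac + ab.
The 9×6 boundary matrix has rank 5 and Smith normal form diag(1,1,1,1,1).

From H_k ≅ ker(∂_k) / im(∂_{k+1}) we obtain:

  H_0: rank C_0 − rank ∂_1 = 5 − 4 = 1, and the invariant factors of ∂_1 are all 1, so H_0 ≅ Z.
  H_1: rank ker ∂_1 − rank ∂_2 = (9 − 4) − 5 = 0, and the invariant factors of ∂_2 are all 1, so H_1 ≅ 0.
  H_2: rank ker ∂_2 − rank ∂_3 = (6 − 5) − 0 = 1, and there is no ∂_3, so H_2 ≅ Z.

As a check, the Euler characteristic is 5 − 9 + 6 = 2, which agrees with 1 − 0 + 1 = 2.

H_0 ≅ Z,  H_1 = 0,  H_2 ≅ Z.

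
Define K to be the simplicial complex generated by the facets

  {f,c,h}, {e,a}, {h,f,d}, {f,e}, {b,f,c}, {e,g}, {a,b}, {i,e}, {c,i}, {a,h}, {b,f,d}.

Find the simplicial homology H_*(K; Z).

H_0 = Z,  H_1 = Z^3,  H_2 = 0.

Order the vertices as a < b < c < d < e < f < g < h < i. Listing each simplex with vertices in this order, K has dimension 2 with simplices:

  0-simplices (9): a, b, c, d, e, f, g, h, i
  1-simplices (15): ab, ae, ah, bc, bd, bf, cf, ch, ci, df, dh, ef, eg, ei, fh
  2-simplices (4): bcf, bdf, cfh, dfh

so the chain groups are C_0 ≅ Z^9, C_1 ≅ Z^15, C_2 ≅ Z^4.

∂_1: C_1 → C_0 is given by ∂[p,q] = [q] − [p]. For instance
  ∂cf = f − c.
This gives a 9×15 integer matrix of rank 8; reducing to Smith normal form yields diagonal entries (1,1,1,1,1,1,1,1).

The boundary map ∂_2: C_2 → C_1 acts by ∂[p,q,r] = [q,r] − [p,r] + [p,q]. For instance
  ∂cfh = fh − ch + cf,
  ∂bdf = df − bf + bd.
As a 15×4 matrix over Z this has rank 4, with invariant factors (1,1,1,1).

Reading off H_k = ker ∂_k / im ∂_{k+1}:

  H_0: rank C_0 − rank ∂_1 = 9 − 8 = 1, and the invariant factors of ∂_1 are all 1, so H_0 = Z.
  H_1: rank ker ∂_1 − rank ∂_2 = (15 − 8) − 4 = 3, and the invariant factors of ∂_2 are all 1, so H_1 = Z^3.
  H_2: rank ker ∂_2 − rank ∂_3 = (4 − 4) − 0 = 0, and there is no ∂_3, so H_2 = 0.

As a check, the Euler characteristic is 9 − 15 + 4 = -2, which agrees with 1 − 3 + 0 = -2.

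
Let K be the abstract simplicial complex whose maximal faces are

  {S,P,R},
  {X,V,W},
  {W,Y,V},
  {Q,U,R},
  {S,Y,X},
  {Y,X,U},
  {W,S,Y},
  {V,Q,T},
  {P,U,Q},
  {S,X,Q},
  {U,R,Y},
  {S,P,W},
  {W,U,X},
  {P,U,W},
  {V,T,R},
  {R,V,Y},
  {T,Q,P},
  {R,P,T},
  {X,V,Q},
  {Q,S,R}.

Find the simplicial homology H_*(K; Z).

We work with the vertex ordering P < Q < R < S < T < U < V < W < X < Y. The simplices of K, each written with vertices in increasing order, are:

  0-simplices (10): P, Q, R, S, T, U, V, W, X, Y
  1-simplices (30): PQ, PR, PS, PT, PU, PW, QR, QS, QT, QU, QV, QX, RS, RT, RU, RV, RY, SW, SX, SY, TV, UW, UX, UY, VW, VX, VY, WX, WY, XY
  2-simplices (20): PQT, PQU, PRS, PRT, PSW, PUW, QRS, QRU, QSX, QTV, QVX, RTV, RUY, RVY, SWY, SXY, UWX, UXY, VWX, VWY

giving chain groups C_0 ≅ Z^10, C_1 ≅ Z^30, C_2 ≅ Z^20.

Boundary ∂_1: C_1 → C_0 sends each edge [p,q] (with p < q) to q − p. For instance
  ∂QU = U − Q.
The 10×30 boundary matrix has rank 9 and Smith normal form diag(1,1,1,1,1,1,1,1,1).

∂_2: C_2 → C_1 sends each 2-simplex [p,q,r] to [q,r] − [p,r] + [p,q]. For instance
  ∂RTV = TV − RV + RT,
  ∂SWY = WY − SY + SW.
The resulting 30×20 matrix has rank 20, and its Smith normal form has invariant factors (1,1,1,1,1,1,1,1,1,1,1,1,1,1,1,1,1,1,1,2).

Computing H_k = (kernel of ∂_k) / (image of ∂_{k+1}):

  H_0: rank C_0 − rank ∂_1 = 10 − 9 = 1, and the invariant factors of ∂_1 are all 1, so H_0 ≅ Z.
  H_1: rank ker ∂_1 − rank ∂_2 = (30 − 9) − 20 = 1, and ∂_2 has invariant factor 2 > 1, so H_1 ≅ Z ⊕ Z_2.
  H_2: rank ker ∂_2 − rank ∂_3 = (20 − 20) − 0 = 0, and there is no ∂_3, so H_2 ≅ 0.

(K is a triangulation of the Klein bottle.)

H_0 = Z,  H_1 = Z ⊕ Z_2,  H_2 = 0.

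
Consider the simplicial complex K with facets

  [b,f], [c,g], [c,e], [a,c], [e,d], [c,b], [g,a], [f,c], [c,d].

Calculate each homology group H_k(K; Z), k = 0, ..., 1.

Order the vertices as a < b < c < d < e < f < g. Listing each simplex with vertices in this order, K has dimension 1 with simplices:

  0-simplices (7): a, b, c, d, e, f, g
  1-simplices (9): ac, ag, bc, bf, cd, ce, cf, cg, de

giving chain groups C_0 ≅ Z^7, C_1 ≅ Z^9.

∂_1: C_1 → C_0 sends each edge [p,q] (with p < q) to q − p. For instance
  ∂cd = d − c.
This gives a 7×9 integer matrix of rank 6; reducing to Smith normal form yields diagonal entries (1,1,1,1,1,1).

Now H_k = ker ∂_k / im ∂_{k+1}, so:

  H_0: rank C_0 − rank ∂_1 = 7 − 6 = 1, and the invariant factors of ∂_1 are all 1, so H_0 ≅ Z.
  H_1: rank ker ∂_1 − rank ∂_2 = (9 − 6) − 0 = 3, and there is no ∂_2, so H_1 ≅ Z^3.

H_0 = Z,  H_1 = Z^3.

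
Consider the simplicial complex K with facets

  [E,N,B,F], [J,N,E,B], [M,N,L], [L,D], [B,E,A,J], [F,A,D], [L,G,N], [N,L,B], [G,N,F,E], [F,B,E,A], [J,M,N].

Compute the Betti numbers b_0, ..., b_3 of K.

Take the total order A < B < D < E < F < G < J < L < M < N on the vertex set. Then K (dimension 3) consists of the simplices:

  0-simplices (10): A, B, D, E, F, G, J, L, M, N
  1-simplices (25): AB, AD, AE, AF, AJ, BE, BF, BJ, BL, BN, DF, DL, EF, EG, EJ, EN, FG, FN, GL, GN, JM, JN, LM, LN, MN
  2-simplices (20): ABE, ABF, ABJ, ADF, AEF, AEJ, BEF, BEJ, BEN, BFN, BJN, BLN, EFG, EFN, EGN, EJN, FGN, GLN, JMN, LMN
  3-simplices (5): ABEF, ABEJ, BEFN, BEJN, EFGN

Hence C_0 ≅ Z^10, C_1 ≅ Z^25, C_2 ≅ Z^20, C_3 ≅ Z^5.

The boundary map ∂_1: C_1 → C_0 is given by ∂[p,q] = [q] − [p]. For instance
  ∂BL = L − B.
The resulting 10×25 matrix has rank 9, and its Smith normal form has invariant factors (1,1,1,1,1,1,1,1,1).

∂_2: C_2 → C_1 sends each 2-simplex [p,q,r] to [q,r] − [p,r] + [p,q]. For instance
  ∂ABJ = BJ − AJ + AB,
  ∂BEF = EF − BF + BE.
This gives a 25×20 integer matrix of rank 15; reducing to Smith normal form yields diagonal entries (1,1,1,1,1,1,1,1,1,1,1,1,1,1,1).

The boundary map ∂_3: C_3 → C_2 sends each 3-simplex σ to the alternating sum Σ_i (−1)^i (σ with its i-th vertex removed). For instance
  ∂BEJN = EJN − BJN + BEN − BEJ,
  ∂EFGN = FGN − EGN + EFN − EFG.
This gives a 20×5 integer matrix of rank 5; reducing to Smith normal form yields diagonal entries (1,1,1,1,1).

Computing H_k = (kernel of ∂_k) / (image of ∂_{k+1}):

  H_0: rank C_0 − rank ∂_1 = 10 − 9 = 1, and the invariant factors of ∂_1 are all 1, so H_0 ≅ Z.
  H_1: rank ker ∂_1 − rank ∂_2 = (25 − 9) − 15 = 1, and the invariant factors of ∂_2 are all 1, so H_1 ≅ Z.
  H_2: rank ker ∂_2 − rank ∂_3 = (20 − 15) − 5 = 0, and the invariant factors of ∂_3 are all 1, so H_2 ≅ 0.
  H_3: rank ker ∂_3 − rank ∂_4 = (5 − 5) − 0 = 0, and there is no ∂_4, so H_3 ≅ 0.

Hence the Betti numbers are b_0 = 1, b_1 = 1, b_2 = 0, b_3 = 0.

b_0 = 1, b_1 = 1, b_2 = 0, b_3 = 0.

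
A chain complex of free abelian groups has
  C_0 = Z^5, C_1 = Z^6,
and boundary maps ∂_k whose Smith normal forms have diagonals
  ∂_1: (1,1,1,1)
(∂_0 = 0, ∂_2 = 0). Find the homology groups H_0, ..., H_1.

H_0 = Z,  H_1 = Z^2.

H_0: b_0 = 5 − 0 − 4 = 1; torsion from ∂_1 factors > 1: none. So H_0 = Z.
H_1: b_1 = 6 − 4 − 0 = 2; torsion from ∂_2 factors > 1: none. So H_1 = Z^2.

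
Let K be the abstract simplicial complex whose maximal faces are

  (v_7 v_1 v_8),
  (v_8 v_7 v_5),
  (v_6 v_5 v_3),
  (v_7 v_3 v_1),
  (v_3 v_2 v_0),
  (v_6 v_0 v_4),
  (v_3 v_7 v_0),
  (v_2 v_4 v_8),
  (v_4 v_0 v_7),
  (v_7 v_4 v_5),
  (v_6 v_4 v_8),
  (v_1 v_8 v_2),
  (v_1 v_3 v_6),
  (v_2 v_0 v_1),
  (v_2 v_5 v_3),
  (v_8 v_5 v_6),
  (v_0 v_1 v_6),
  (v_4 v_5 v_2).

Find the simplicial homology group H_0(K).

H_0 ≅ Z.

Take the total order v_0 < v_1 < v_2 < v_3 < v_4 < v_5 < v_6 < v_7 < v_8 on the vertex set. Then K (dimension 2) consists of the simplices:

  0-simplices (9): [v_0], [v_1], [v_2], [v_3], [v_4], [v_5], [v_6], [v_7], [v_8]
  1-simplices (27): (27 of them)
  2-simplices (18): (18 of them)

Hence C_0 ≅ Z^9, C_1 ≅ Z^27, C_2 ≅ Z^18.

Boundary ∂_1: C_1 → C_0 is given by ∂[p,q] = [q] − [p]. For instance
  ∂[v_3,v_7] = [v_7] − [v_3].
The 9×27 boundary matrix has rank 8 and Smith normal form diag(1,1,1,1,1,1,1,1).

The boundary map ∂_2: C_2 → C_1 sends each 2-simplex [p,q,r] to [q,r] − [p,r] + [p,q]. For instance
  ∂[v_4,v_5,v_7] = [v_5,v_7] − [v_4,v_7] + [v_4,v_5],
  ∂[v_1,v_3,v_6] = [v_3,v_6] − [v_1,v_6] + [v_1,v_3].
This gives a 27×18 integer matrix of rank 18; reducing to Smith normal form yields diagonal entries (1,1,1,1,1,1,1,1,1,1,1,1,1,1,1,1,1,2).

Reading off H_k = ker ∂_k / im ∂_{k+1}:

  H_0: rank C_0 − rank ∂_1 = 9 − 8 = 1, and the invariant factors of ∂_1 are all 1, so H_0 ≅ Z.

(K is a triangulation of the Klein bottle.)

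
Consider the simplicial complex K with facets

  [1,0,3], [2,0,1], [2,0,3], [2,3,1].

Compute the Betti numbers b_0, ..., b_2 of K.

Order the vertices as 0 < 1 < 2 < 3. Listing each simplex with vertices in this order, K has dimension 2 with simplices:

  0-simplices (4): [0], [1], [2], [3]
  1-simplices (6): [0,1], [0,2], [0,3], [1,2], [1,3], [2,3]
  2-simplices (4): [0,1,2], [0,1,3], [0,2,3], [1,2,3]

so the chain groups are C_0 ≅ Z^4, C_1 ≅ Z^6, C_2 ≅ Z^4.

∂_1: C_1 → C_0 sends each edge [p,q] (with p < q) to q − p. For instance
  ∂[1,2] = [2] − [1].
The resulting 4×6 matrix has rank 3, and its Smith normal form has invariant factors (1,1,1).

∂_2: C_2 → C_1 acts by ∂[p,q,r] = [q,r] − [p,r] + [p,q]. For instance
  ∂[0,2,3] = [2,3] − [0,3] + [0,2],
  ∂[0,1,3] = [1,3] − [0,3] + [0,1].
The 6×4 boundary matrix has rank 3 and Smith normal form diag(1,1,1).

Computing H_k = (kernel of ∂_k) / (image of ∂_{k+1}):

  H_0: rank C_0 − rank ∂_1 = 4 − 3 = 1, and the invariant factors of ∂_1 are all 1, so H_0 = Z.
  H_1: rank ker ∂_1 − rank ∂_2 = (6 − 3) − 3 = 0, and the invariant factors of ∂_2 are all 1, so H_1 = 0.
  H_2: rank ker ∂_2 − rank ∂_3 = (4 − 3) − 0 = 1, and there is no ∂_3, so H_2 = Z.

As a check, the Euler characteristic is 4 − 6 + 4 = 2, which agrees with 1 − 0 + 1 = 2.

Hence the Betti numbers are b_0 = 1, b_1 = 0, b_2 = 1.

b_0 = 1, b_1 = 0, b_2 = 1.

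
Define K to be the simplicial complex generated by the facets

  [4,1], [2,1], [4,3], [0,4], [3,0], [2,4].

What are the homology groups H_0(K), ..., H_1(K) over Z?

H_0 = Z,  H_1 = Z^2.

We work with the vertex ordering 0 < 1 < 2 < 3 < 4. The simplices of K, each written with vertices in increasing order, are:

  0-simplices (5): [0], [1], [2], [3], [4]
  1-simplices (6): [0,3], [0,4], [1,2], [1,4], [2,4], [3,4]

so the chain groups are C_0 ≅ Z^5, C_1 ≅ Z^6.

∂_1: C_1 → C_0 maps an edge to its endpoints' difference, ∂[p,q] = q − p. For instance
  ∂[1,4] = [4] − [1].
As a 5×6 matrix over Z this has rank 4, with invariant factors (1,1,1,1).

Now H_k = ker ∂_k / im ∂_{k+1}, so:

  H_0: rank C_0 − rank ∂_1 = 5 − 4 = 1, and the invariant factors of ∂_1 are all 1, so H_0 ≅ Z.
  H_1: rank ker ∂_1 − rank ∂_2 = (6 − 4) − 0 = 2, and there is no ∂_2, so H_1 ≅ Z^2.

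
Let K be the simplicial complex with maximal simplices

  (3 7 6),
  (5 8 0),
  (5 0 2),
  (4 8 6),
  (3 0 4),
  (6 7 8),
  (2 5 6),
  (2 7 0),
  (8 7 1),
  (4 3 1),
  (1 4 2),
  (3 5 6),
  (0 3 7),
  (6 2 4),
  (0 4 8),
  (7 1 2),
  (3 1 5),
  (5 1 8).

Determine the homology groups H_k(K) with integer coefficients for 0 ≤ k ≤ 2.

H_0 = Z,  H_1 = Z^2,  H_2 = Z.

Fix the vertex order 0 < 1 < 2 < 3 < 4 < 5 < 6 < 7 < 8 and write every simplex with vertices in increasing order. Then dim K = 2 and the simplices of K are:

  0-simplices (9): [0], [1], [2], [3], [4], [5], [6], [7], [8]
  1-simplices (27): (27 of them)
  2-simplices (18): [0,2,5], [0,2,7], [0,3,4], [0,3,7], [0,4,8], [0,5,8], [1,2,4], [1,2,7], [1,3,4], [1,3,5], [1,5,8], [1,7,8], [2,4,6], [2,5,6], [3,5,6], [3,6,7], [4,6,8], [6,7,8]

giving chain groups C_0 ≅ Z^9, C_1 ≅ Z^27, C_2 ≅ Z^18.

∂_1: C_1 → C_0 is given by ∂[p,q] = [q] − [p]. For instance
  ∂[0,4] = [4] − [0].
The 9×27 boundary matrix has rank 8 and Smith normal form diag(1,1,1,1,1,1,1,1).

∂_2: C_2 → C_1 maps a triangle to the signed sum of its edges. For instance
  ∂[1,5,8] = [5,8] − [1,8] + [1,5],
  ∂[0,5,8] = [5,8] − [0,8] + [0,5].
This gives a 27×18 integer matrix of rank 17; reducing to Smith normal form yields diagonal entries (1,1,1,1,1,1,1,1,1,1,1,1,1,1,1,1,1).

Computing H_k = (kernel of ∂_k) / (image of ∂_{k+1}):

  H_0: rank C_0 − rank ∂_1 = 9 − 8 = 1, and the invariant factors of ∂_1 are all 1, so H_0 ≅ Z.
  H_1: rank ker ∂_1 − rank ∂_2 = (27 − 8) − 17 = 2, and the invariant factors of ∂_2 are all 1, so H_1 ≅ Z^2.
  H_2: rank ker ∂_2 − rank ∂_3 = (18 − 17) − 0 = 1, and there is no ∂_3, so H_2 ≅ Z.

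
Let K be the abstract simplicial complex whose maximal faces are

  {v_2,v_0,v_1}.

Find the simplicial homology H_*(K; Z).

H_0 = Z,  H_1 = 0,  H_2 = 0.

Fix the vertex order v_0 < v_1 < v_2 and write every simplex with vertices in increasing order. Then dim K = 2 and the simplices of K are:

  0-simplices (3): [v_0], [v_1], [v_2]
  1-simplices (3): [v_0,v_1], [v_0,v_2], [v_1,v_2]
  2-simplices (1): [v_0,v_1,v_2]

Hence C_0 ≅ Z^3, C_1 ≅ Z^3, C_2 ≅ Z^1.

Boundary ∂_1: C_1 → C_0 sends each edge [p,q] (with p < q) to q − p.
As a 3×3 matrix over Z this has rank 2, with invariant factors (1,1).

The boundary map ∂_2: C_2 → C_1 acts by ∂[p,q,r] = [q,r] − [p,r] + [p,q]. For instance
  ∂[v_0,v_1,v_2] = [v_1,v_2] − [v_0,v_2] + [v_0,v_1].
The 3×1 boundary matrix has rank 1 and Smith normal form diag(1).

Computing H_k = (kernel of ∂_k) / (image of ∂_{k+1}):

  H_0: rank C_0 − rank ∂_1 = 3 − 2 = 1, and the invariant factors of ∂_1 are all 1, so H_0 = Z.
  H_1: rank ker ∂_1 − rank ∂_2 = (3 − 2) − 1 = 0, and the invariant factors of ∂_2 are all 1, so H_1 = 0.
  H_2: rank ker ∂_2 − rank ∂_3 = (1 − 1) − 0 = 0, and there is no ∂_3, so H_2 = 0.

As a check, the Euler characteristic is 3 − 3 + 1 = 1, which agrees with 1 − 0 + 0 = 1.
(K is a triangulation of the 2-simplex.)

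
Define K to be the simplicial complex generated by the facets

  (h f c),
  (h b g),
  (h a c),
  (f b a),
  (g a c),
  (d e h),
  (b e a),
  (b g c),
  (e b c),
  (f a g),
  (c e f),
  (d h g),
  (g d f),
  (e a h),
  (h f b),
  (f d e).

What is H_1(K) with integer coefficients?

H_1 ≅ Z^2.

We work with the vertex ordering a < b < c < d < e < f < g < h. The simplices of K, each written with vertices in increasing order, are:

  0-simplices (8): a, b, c, d, e, f, g, h
  1-simplices (24): ab, ac, ae, af, ag, ah, bc, be, bf, bg, bh, ce, cf, cg, ch, de, df, dg, dh, ef, eh, fg, fh, gh
  2-simplices (16): abe, abf, acg, ach, aeh, afg, bce, bcg, bfh, bgh, cef, cfh, def, deh, dfg, dgh

so the chain groups are C_0 ≅ Z^8, C_1 ≅ Z^24, C_2 ≅ Z^16.

∂_1: C_1 → C_0 sends each edge [p,q] (with p < q) to q − p. For instance
  ∂df = f − d.
This gives a 8×24 integer matrix of rank 7; reducing to Smith normal form yields diagonal entries (1,1,1,1,1,1,1).

Boundary ∂_2: C_2 → C_1 sends each 2-simplex [p,q,r] to [q,r] − [p,r] + [p,q]. For instance
  ∂bfh = fh − bh + bf,
  ∂dgh = gh − dh + dg.
As a 24×16 matrix over Z this has rank 15, with invariant factors (1,1,1,1,1,1,1,1,1,1,1,1,1,1,1).

Reading off H_k = ker ∂_k / im ∂_{k+1}:

  H_1: rank ker ∂_1 − rank ∂_2 = (24 − 7) − 15 = 2, and the invariant factors of ∂_2 are all 1, so H_1 ≅ Z^2.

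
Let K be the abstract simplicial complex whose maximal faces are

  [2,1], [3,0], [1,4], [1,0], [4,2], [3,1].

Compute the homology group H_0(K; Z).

H_0 = Z.

Take the total order 0 < 1 < 2 < 3 < 4 on the vertex set. Then K (dimension 1) consists of the simplices:

  0-simplices (5): [0], [1], [2], [3], [4]
  1-simplices (6): [0,1], [0,3], [1,2], [1,3], [1,4], [2,4]

Hence C_0 ≅ Z^5, C_1 ≅ Z^6.

Boundary ∂_1: C_1 → C_0 sends each edge [p,q] (with p < q) to q − p.
The resulting 5×6 matrix has rank 4, and its Smith normal form has invariant factors (1,1,1,1).

From H_k ≅ ker(∂_k) / im(∂_{k+1}) we obtain:

  H_0: rank C_0 − rank ∂_1 = 5 − 4 = 1, and the invariant factors of ∂_1 are all 1, so H_0 = Z.

(K is a triangulation of a wedge of 2 circles.)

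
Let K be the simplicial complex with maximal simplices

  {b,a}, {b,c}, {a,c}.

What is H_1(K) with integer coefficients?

Fix the vertex order a < b < c and write every simplex with vertices in increasing order. Then dim K = 1 and the simplices of K are:

  0-simplices (3): a, b, c
  1-simplices (3): ab, ac, bc

giving chain groups C_0 ≅ Z^3, C_1 ≅ Z^3.

Boundary ∂_1: C_1 → C_0 maps an edge to its endpoints' difference, ∂[p,q] = q − p.
The 3×3 boundary matrix has rank 2 and Smith normal form diag(1,1).

From H_k ≅ ker(∂_k) / im(∂_{k+1}) we obtain:

  H_1: rank ker ∂_1 − rank ∂_2 = (3 − 2) − 0 = 1, and there is no ∂_2, so H_1 = Z.

H_1 ≅ Z.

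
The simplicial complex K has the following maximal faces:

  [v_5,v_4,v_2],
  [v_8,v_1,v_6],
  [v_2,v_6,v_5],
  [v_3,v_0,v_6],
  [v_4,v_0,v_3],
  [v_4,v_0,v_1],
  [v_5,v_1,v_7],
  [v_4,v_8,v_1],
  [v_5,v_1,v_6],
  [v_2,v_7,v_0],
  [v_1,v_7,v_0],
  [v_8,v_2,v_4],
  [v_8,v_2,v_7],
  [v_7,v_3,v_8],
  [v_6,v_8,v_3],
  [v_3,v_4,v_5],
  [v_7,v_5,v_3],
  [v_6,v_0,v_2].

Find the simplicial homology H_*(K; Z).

H_0 = Z,  H_1 = Z^2,  H_2 = Z.

We work with the vertex ordering v_0 < v_1 < v_2 < v_3 < v_4 < v_5 < v_6 < v_7 < v_8. The simplices of K, each written with vertices in increasing order, are:

  0-simplices (9): [v_0], [v_1], [v_2], [v_3], [v_4], [v_5], [v_6], [v_7], [v_8]
  1-simplices (27): (27 of them)
  2-simplices (18): (18 of them)

so the chain groups are C_0 ≅ Z^9, C_1 ≅ Z^27, C_2 ≅ Z^18.

∂_1: C_1 → C_0 is given by ∂[p,q] = [q] − [p].
As a 9×27 matrix over Z this has rank 8, with invariant factors (1,1,1,1,1,1,1,1).

The boundary map ∂_2: C_2 → C_1 acts by ∂[p,q,r] = [q,r] − [p,r] + [p,q]. For instance
  ∂[v_2,v_4,v_5] = [v_4,v_5] − [v_2,v_5] + [v_2,v_4],
  ∂[v_1,v_4,v_8] = [v_4,v_8] − [v_1,v_8] + [v_1,v_4].
The resulting 27×18 matrix has rank 17, and its Smith normal form has invariant factors (1,1,1,1,1,1,1,1,1,1,1,1,1,1,1,1,1).

Reading off H_k = ker ∂_k / im ∂_{k+1}:

  H_0: rank C_0 − rank ∂_1 = 9 − 8 = 1, and the invariant factors of ∂_1 are all 1, so H_0 ≅ Z.
  H_1: rank ker ∂_1 − rank ∂_2 = (27 − 8) − 17 = 2, and the invariant factors of ∂_2 are all 1, so H_1 ≅ Z^2.
  H_2: rank ker ∂_2 − rank ∂_3 = (18 − 17) − 0 = 1, and there is no ∂_3, so H_2 ≅ Z.

As a check, the Euler characteristic is 9 − 27 + 18 = 0, which agrees with 1 − 2 + 1 = 0.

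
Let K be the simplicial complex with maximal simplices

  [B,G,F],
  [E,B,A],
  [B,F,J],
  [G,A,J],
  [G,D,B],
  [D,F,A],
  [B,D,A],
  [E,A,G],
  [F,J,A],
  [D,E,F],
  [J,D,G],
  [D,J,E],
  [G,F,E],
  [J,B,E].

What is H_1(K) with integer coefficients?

Fix the vertex order A < B < D < E < F < G < J and write every simplex with vertices in increasing order. Then dim K = 2 and the simplices of K are:

  0-simplices (7): A, B, D, E, F, G, J
  1-simplices (21): AB, AD, AE, AF, AG, AJ, BD, BE, BF, BG, BJ, DE, DF, DG, DJ, EF, EG, EJ, FG, FJ, GJ
  2-simplices (14): ABD, ABE, ADF, AEG, AFJ, AGJ, BDG, BEJ, BFG, BFJ, DEF, DEJ, DGJ, EFG

giving chain groups C_0 ≅ Z^7, C_1 ≅ Z^21, C_2 ≅ Z^14.

∂_1: C_1 → C_0 sends each edge [p,q] (with p < q) to q − p. For instance
  ∂GJ = J − G.
As a 7×21 matrix over Z this has rank 6, with invariant factors (1,1,1,1,1,1).

Boundary ∂_2: C_2 → C_1 acts by ∂[p,q,r] = [q,r] − [p,r] + [p,q]. For instance
  ∂BDG = DG − BG + BD,
  ∂DEF = EF − DF + DE.
This gives a 21×14 integer matrix of rank 13; reducing to Smith normal form yields diagonal entries (1,1,1,1,1,1,1,1,1,1,1,1,1).

Computing H_k = (kernel of ∂_k) / (image of ∂_{k+1}):

  H_1: rank ker ∂_1 − rank ∂_2 = (21 − 6) − 13 = 2, and the invariant factors of ∂_2 are all 1, so H_1 = Z^2.

H_1 ≅ Z^2.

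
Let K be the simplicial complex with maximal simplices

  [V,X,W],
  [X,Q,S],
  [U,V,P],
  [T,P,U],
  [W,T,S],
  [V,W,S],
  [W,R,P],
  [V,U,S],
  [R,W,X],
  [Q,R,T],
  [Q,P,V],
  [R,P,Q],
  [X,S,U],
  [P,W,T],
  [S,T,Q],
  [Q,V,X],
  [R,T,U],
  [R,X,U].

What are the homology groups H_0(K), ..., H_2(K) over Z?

We work with the vertex ordering P < Q < R < S < T < U < V < W < X. The simplices of K, each written with vertices in increasing order, are:

  0-simplices (9): P, Q, R, S, T, U, V, W, X
  1-simplices (27): PQ, PR, PT, PU, PV, PW, QR, QS, QT, QV, QX, RT, RU, RW, RX, ST, SU, SV, SW, SX, TU, TW, UV, UX, VW, VX, WX
  2-simplices (18): PQR, PQV, PRW, PTU, PTW, PUV, QRT, QST, QSX, QVX, RTU, RUX, RWX, STW, SUV, SUX, SVW, VWX

Hence C_0 ≅ Z^9, C_1 ≅ Z^27, C_2 ≅ Z^18.

The boundary map ∂_1: C_1 → C_0 is given by ∂[p,q] = [q] − [p]. For instance
  ∂SU = U − S.
As a 9×27 matrix over Z this has rank 8, with invariant factors (1,1,1,1,1,1,1,1).

Boundary ∂_2: C_2 → C_1 sends each 2-simplex [p,q,r] to [q,r] − [p,r] + [p,q]. For instance
  ∂STW = TW − SW + ST,
  ∂PQR = QR − PR + PQ.
This gives a 27×18 integer matrix of rank 18; reducing to Smith normal form yields diagonal entries (1,1,1,1,1,1,1,1,1,1,1,1,1,1,1,1,1,2).

Reading off H_k = ker ∂_k / im ∂_{k+1}:

  H_0: rank C_0 − rank ∂_1 = 9 − 8 = 1, and the invariant factors of ∂_1 are all 1, so H_0 ≅ Z.
  H_1: rank ker ∂_1 − rank ∂_2 = (27 − 8) − 18 = 1, and ∂_2 has invariant factor 2 > 1, so H_1 ≅ Z ⊕ Z_2.
  H_2: rank ker ∂_2 − rank ∂_3 = (18 − 18) − 0 = 0, and there is no ∂_3, so H_2 ≅ 0.

(K is a triangulation of the Klein bottle.)

H_0 ≅ Z,  H_1 ≅ Z ⊕ Z_2,  H_2 = 0.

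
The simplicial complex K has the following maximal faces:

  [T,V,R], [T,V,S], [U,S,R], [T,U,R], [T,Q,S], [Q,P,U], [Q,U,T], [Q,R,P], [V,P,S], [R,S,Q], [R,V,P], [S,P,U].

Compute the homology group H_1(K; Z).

H_1 ≅ Z/2Z.

Fix the vertex order P < Q < R < S < T < U < V and write every simplex with vertices in increasing order. Then dim K = 2 and the simplices of K are:

  0-simplices (7): P, Q, R, S, T, U, V
  1-simplices (18): PQ, PR, PS, PU, PV, QR, QS, QT, QU, RS, RT, RU, RV, ST, SU, SV, TU, TV
  2-simplices (12): PQR, PQU, PRV, PSU, PSV, QRS, QST, QTU, RSU, RTU, RTV, STV

giving chain groups C_0 ≅ Z^7, C_1 ≅ Z^18, C_2 ≅ Z^12.

The boundary map ∂_1: C_1 → C_0 is given by ∂[p,q] = [q] − [p]. For instance
  ∂RU = U − R.
This gives a 7×18 integer matrix of rank 6; reducing to Smith normal form yields diagonal entries (1,1,1,1,1,1).

Boundary ∂_2: C_2 → C_1 acts by ∂[p,q,r] = [q,r] − [p,r] + [p,q]. For instance
  ∂QTU = TU − QU + QT,
  ∂RSU = SU − RU + RS.
As a 18×12 matrix over Z this has rank 12, with invariant factors (1,1,1,1,1,1,1,1,1,1,1,2).

From H_k ≅ ker(∂_k) / im(∂_{k+1}) we obtain:

  H_1: rank ker ∂_1 − rank ∂_2 = (18 − 6) − 12 = 0, and ∂_2 has invariant factor 2 > 1, so H_1 = Z/2Z.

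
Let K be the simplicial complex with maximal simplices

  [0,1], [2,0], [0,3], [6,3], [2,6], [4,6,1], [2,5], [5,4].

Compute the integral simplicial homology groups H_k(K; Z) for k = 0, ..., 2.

Order the vertices as 0 < 1 < 2 < 3 < 4 < 5 < 6. Listing each simplex with vertices in this order, K has dimension 2 with simplices:

  0-simplices (7): [0], [1], [2], [3], [4], [5], [6]
  1-simplices (10): [0,1], [0,2], [0,3], [1,4], [1,6], [2,5], [2,6], [3,6], [4,5], [4,6]
  2-simplices (1): [1,4,6]

giving chain groups C_0 ≅ Z^7, C_1 ≅ Z^10, C_2 ≅ Z^1.

∂_1: C_1 → C_0 is given by ∂[p,q] = [q] − [p]. For instance
  ∂[0,3] = [3] − [0].
The resulting 7×10 matrix has rank 6, and its Smith normal form has invariant factors (1,1,1,1,1,1).

The boundary map ∂_2: C_2 → C_1 sends each 2-simplex [p,q,r] to [q,r] − [p,r] + [p,q]. For instance
  ∂[1,4,6] = [4,6] − [1,6] + [1,4].
As a 10×1 matrix over Z this has rank 1, with invariant factors (1).

Computing H_k = (kernel of ∂_k) / (image of ∂_{k+1}):

  H_0: rank C_0 − rank ∂_1 = 7 − 6 = 1, and the invariant factors of ∂_1 are all 1, so H_0 ≅ Z.
  H_1: rank ker ∂_1 − rank ∂_2 = (10 − 6) − 1 = 3, and the invariant factors of ∂_2 are all 1, so H_1 ≅ Z^3.
  H_2: rank ker ∂_2 − rank ∂_3 = (1 − 1) − 0 = 0, and there is no ∂_3, so H_2 ≅ 0.

H_0 = Z,  H_1 = Z^3,  H_2 = 0.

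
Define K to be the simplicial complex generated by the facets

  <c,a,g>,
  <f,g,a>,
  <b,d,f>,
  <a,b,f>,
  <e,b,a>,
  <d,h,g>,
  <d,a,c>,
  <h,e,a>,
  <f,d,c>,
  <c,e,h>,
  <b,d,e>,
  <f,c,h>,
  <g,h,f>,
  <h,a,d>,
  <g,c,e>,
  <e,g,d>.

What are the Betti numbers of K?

b_0 = 1, b_1 = 2, b_2 = 1.

Take the total order a < b < c < d < e < f < g < h on the vertex set. Then K (dimension 2) consists of the simplices:

  0-simplices (8): a, b, c, d, e, f, g, h
  1-simplices (24): ab, ac, ad, ae, af, ag, ah, bd, be, bf, cd, ce, cf, cg, ch, de, df, dg, dh, eg, eh, fg, fh, gh
  2-simplices (16): abe, abf, acd, acg, adh, aeh, afg, bde, bdf, cdf, ceg, ceh, cfh, deg, dgh, fgh

Hence C_0 ≅ Z^8, C_1 ≅ Z^24, C_2 ≅ Z^16.

Boundary ∂_1: C_1 → C_0 is given by ∂[p,q] = [q] − [p]. For instance
  ∂gh = h − g.
The resulting 8×24 matrix has rank 7, and its Smith normal form has invariant factors (1,1,1,1,1,1,1).

Boundary ∂_2: C_2 → C_1 sends each 2-simplex [p,q,r] to [q,r] − [p,r] + [p,q]. For instance
  ∂cdf = df − cf + cd,
  ∂fgh = gh − fh + fg.
This gives a 24×16 integer matrix of rank 15; reducing to Smith normal form yields diagonal entries (1,1,1,1,1,1,1,1,1,1,1,1,1,1,1).

Now H_k = ker ∂_k / im ∂_{k+1}, so:

  H_0: rank C_0 − rank ∂_1 = 8 − 7 = 1, and the invariant factors of ∂_1 are all 1, so H_0 = Z.
  H_1: rank ker ∂_1 − rank ∂_2 = (24 − 7) − 15 = 2, and the invariant factors of ∂_2 are all 1, so H_1 = Z^2.
  H_2: rank ker ∂_2 − rank ∂_3 = (16 − 15) − 0 = 1, and there is no ∂_3, so H_2 = Z.

Hence the Betti numbers are b_0 = 1, b_1 = 2, b_2 = 1.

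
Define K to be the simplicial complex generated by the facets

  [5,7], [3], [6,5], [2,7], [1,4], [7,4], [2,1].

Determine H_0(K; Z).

Fix the vertex order 1 < 2 < 3 < 4 < 5 < 6 < 7 and write every simplex with vertices in increasing order. Then dim K = 1 and the simplices of K are:

  0-simplices (7): [1], [2], [3], [4], [5], [6], [7]
  1-simplices (6): [1,2], [1,4], [2,7], [4,7], [5,6], [5,7]

so the chain groups are C_0 ≅ Z^7, C_1 ≅ Z^6.

The boundary map ∂_1: C_1 → C_0 sends each edge [p,q] (with p < q) to q − p. For instance
  ∂[4,7] = [7] − [4].
As a 7×6 matrix over Z this has rank 5, with invariant factors (1,1,1,1,1).

Computing H_k = (kernel of ∂_k) / (image of ∂_{k+1}):

  H_0: rank C_0 − rank ∂_1 = 7 − 5 = 2, and the invariant factors of ∂_1 are all 1, so H_0 = Z^2.

H_0 ≅ Z^2.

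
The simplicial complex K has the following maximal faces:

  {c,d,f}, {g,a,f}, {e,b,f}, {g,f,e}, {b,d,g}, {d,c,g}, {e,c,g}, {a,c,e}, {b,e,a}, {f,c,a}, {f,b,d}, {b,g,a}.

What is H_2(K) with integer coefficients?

H_2 = 0.

Order the vertices as a < b < c < d < e < f < g. Listing each simplex with vertices in this order, K has dimension 2 with simplices:

  0-simplices (7): a, b, c, d, e, f, g
  1-simplices (18): ab, ac, ae, af, ag, bd, be, bf, bg, cd, ce, cf, cg, df, dg, ef, eg, fg
  2-simplices (12): abe, abg, ace, acf, afg, bdf, bdg, bef, cdf, cdg, ceg, efg

giving chain groups C_0 ≅ Z^7, C_1 ≅ Z^18, C_2 ≅ Z^12.

The boundary map ∂_1: C_1 → C_0 is given by ∂[p,q] = [q] − [p]. For instance
  ∂bg = g − b.
As a 7×18 matrix over Z this has rank 6, with invariant factors (1,1,1,1,1,1).

The boundary map ∂_2: C_2 → C_1 sends each 2-simplex [p,q,r] to [q,r] − [p,r] + [p,q]. For instance
  ∂afg = fg − ag + af,
  ∂cdf = df − cf + cd.
As a 18×12 matrix over Z this has rank 12, with invariant factors (1,1,1,1,1,1,1,1,1,1,1,2).

Computing H_k = (kernel of ∂_k) / (image of ∂_{k+1}):

  H_2: rank ker ∂_2 − rank ∂_3 = (12 − 12) − 0 = 0, and there is no ∂_3, so H_2 ≅ 0.

(K is a triangulation of the real projective plane RP^2.)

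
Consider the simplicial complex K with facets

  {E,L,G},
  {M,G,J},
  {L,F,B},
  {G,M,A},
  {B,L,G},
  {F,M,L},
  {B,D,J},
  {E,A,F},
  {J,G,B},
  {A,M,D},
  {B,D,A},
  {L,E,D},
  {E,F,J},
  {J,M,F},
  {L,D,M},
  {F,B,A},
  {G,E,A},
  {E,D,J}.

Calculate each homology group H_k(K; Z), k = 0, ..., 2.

Order the vertices as A < B < D < E < F < G < J < L < M. Listing each simplex with vertices in this order, K has dimension 2 with simplices:

  0-simplices (9): A, B, D, E, F, G, J, L, M
  1-simplices (27): AB, AD, AE, AF, AG, AM, BD, BF, BG, BJ, BL, DE, DJ, DL, DM, EF, EG, EJ, EL, FJ, FL, FM, GJ, GL, GM, JM, LM
  2-simplices (18): ABD, ABF, ADM, AEF, AEG, AGM, BDJ, BFL, BGJ, BGL, DEJ, DEL, DLM, EFJ, EGL, FJM, FLM, GJM

Hence C_0 ≅ Z^9, C_1 ≅ Z^27, C_2 ≅ Z^18.

The boundary map ∂_1: C_1 → C_0 sends each edge [p,q] (with p < q) to q − p. For instance
  ∂BF = F − B.
The 9×27 boundary matrix has rank 8 and Smith normal form diag(1,1,1,1,1,1,1,1).

The boundary map ∂_2: C_2 → C_1 sends each 2-simplex [p,q,r] to [q,r] − [p,r] + [p,q]. For instance
  ∂ABD = BD − AD + AB,
  ∂AEG = EG − AG + AE.
As a 27×18 matrix over Z this has rank 17, with invariant factors (1,1,1,1,1,1,1,1,1,1,1,1,1,1,1,1,1).

From H_k ≅ ker(∂_k) / im(∂_{k+1}) we obtain:

  H_0: rank C_0 − rank ∂_1 = 9 − 8 = 1, and the invariant factors of ∂_1 are all 1, so H_0 = Z.
  H_1: rank ker ∂_1 − rank ∂_2 = (27 − 8) − 17 = 2, and the invariant factors of ∂_2 are all 1, so H_1 = Z^2.
  H_2: rank ker ∂_2 − rank ∂_3 = (18 − 17) − 0 = 1, and there is no ∂_3, so H_2 = Z.

H_0 ≅ Z,  H_1 ≅ Z^2,  H_2 ≅ Z.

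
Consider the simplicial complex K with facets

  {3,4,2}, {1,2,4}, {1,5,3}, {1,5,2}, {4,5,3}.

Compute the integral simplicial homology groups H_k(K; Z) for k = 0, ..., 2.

We work with the vertex ordering 1 < 2 < 3 < 4 < 5. The simplices of K, each written with vertices in increasing order, are:

  0-simplices (5): [1], [2], [3], [4], [5]
  1-simplices (10): [1,2], [1,3], [1,4], [1,5], [2,3], [2,4], [2,5], [3,4], [3,5], [4,5]
  2-simplices (5): [1,2,4], [1,2,5], [1,3,5], [2,3,4], [3,4,5]

Hence C_0 ≅ Z^5, C_1 ≅ Z^10, C_2 ≅ Z^5.

The boundary map ∂_1: C_1 → C_0 maps an edge to its endpoints' difference, ∂[p,q] = q − p. For instance
  ∂[1,4] = [4] − [1].
This gives a 5×10 integer matrix of rank 4; reducing to Smith normal form yields diagonal entries (1,1,1,1).

∂_2: C_2 → C_1 maps a triangle to the signed sum of its edges. For instance
  ∂[3,4,5] = [4,5] − [3,5] + [3,4],
  ∂[1,2,5] = [2,5] − [1,5] + [1,2].
As a 10×5 matrix over Z this has rank 5, with invariant factors (1,1,1,1,1).

Reading off H_k = ker ∂_k / im ∂_{k+1}:

  H_0: rank C_0 − rank ∂_1 = 5 − 4 = 1, and the invariant factors of ∂_1 are all 1, so H_0 ≅ Z.
  H_1: rank ker ∂_1 − rank ∂_2 = (10 − 4) − 5 = 1, and the invariant factors of ∂_2 are all 1, so H_1 ≅ Z.
  H_2: rank ker ∂_2 − rank ∂_3 = (5 − 5) − 0 = 0, and there is no ∂_3, so H_2 ≅ 0.

H_0 ≅ Z,  H_1 ≅ Z,  H_2 = 0.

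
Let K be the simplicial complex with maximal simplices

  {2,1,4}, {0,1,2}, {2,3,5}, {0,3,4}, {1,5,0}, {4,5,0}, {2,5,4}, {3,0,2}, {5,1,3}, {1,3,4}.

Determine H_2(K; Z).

H_2 = 0.

Fix the vertex order 0 < 1 < 2 < 3 < 4 < 5 and write every simplex with vertices in increasing order. Then dim K = 2 and the simplices of K are:

  0-simplices (6): [0], [1], [2], [3], [4], [5]
  1-simplices (15): [0,1], [0,2], [0,3], [0,4], [0,5], [1,2], [1,3], [1,4], [1,5], [2,3], [2,4], [2,5], [3,4], [3,5], [4,5]
  2-simplices (10): [0,1,2], [0,1,5], [0,2,3], [0,3,4], [0,4,5], [1,2,4], [1,3,4], [1,3,5], [2,3,5], [2,4,5]

giving chain groups C_0 ≅ Z^6, C_1 ≅ Z^15, C_2 ≅ Z^10.

The boundary map ∂_1: C_1 → C_0 maps an edge to its endpoints' difference, ∂[p,q] = q − p.
The resulting 6×15 matrix has rank 5, and its Smith normal form has invariant factors (1,1,1,1,1).

The boundary map ∂_2: C_2 → C_1 sends each 2-simplex [p,q,r] to [q,r] − [p,r] + [p,q]. For instance
  ∂[0,3,4] = [3,4] − [0,4] + [0,3],
  ∂[0,2,3] = [2,3] − [0,3] + [0,2].
This gives a 15×10 integer matrix of rank 10; reducing to Smith normal form yields diagonal entries (1,1,1,1,1,1,1,1,1,2).

Now H_k = ker ∂_k / im ∂_{k+1}, so:

  H_2: rank ker ∂_2 − rank ∂_3 = (10 − 10) − 0 = 0, and there is no ∂_3, so H_2 ≅ 0.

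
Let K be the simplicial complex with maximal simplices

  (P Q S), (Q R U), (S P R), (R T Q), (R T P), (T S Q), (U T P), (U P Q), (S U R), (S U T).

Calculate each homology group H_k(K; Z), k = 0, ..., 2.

H_0 = Z,  H_1 = Z/2,  H_2 = 0.

Fix the vertex order P < Q < R < S < T < U and write every simplex with vertices in increasing order. Then dim K = 2 and the simplices of K are:

  0-simplices (6): P, Q, R, S, T, U
  1-simplices (15): PQ, PR, PS, PT, PU, QR, QS, QT, QU, RS, RT, RU, ST, SU, TU
  2-simplices (10): PQS, PQU, PRS, PRT, PTU, QRT, QRU, QST, RSU, STU

Hence C_0 ≅ Z^6, C_1 ≅ Z^15, C_2 ≅ Z^10.

∂_1: C_1 → C_0 sends each edge [p,q] (with p < q) to q − p.
The resulting 6×15 matrix has rank 5, and its Smith normal form has invariant factors (1,1,1,1,1).

The boundary map ∂_2: C_2 → C_1 sends each 2-simplex [p,q,r] to [q,r] − [p,r] + [p,q]. For instance
  ∂QRT = RT − QT + QR,
  ∂PTU = TU − PU + PT.
The 15×10 boundary matrix has rank 10 and Smith normal form diag(1,1,1,1,1,1,1,1,1,2).

Now H_k = ker ∂_k / im ∂_{k+1}, so:

  H_0: rank C_0 − rank ∂_1 = 6 − 5 = 1, and the invariant factors of ∂_1 are all 1, so H_0 = Z.
  H_1: rank ker ∂_1 − rank ∂_2 = (15 − 5) − 10 = 0, and ∂_2 has invariant factor 2 > 1, so H_1 = Z/2.
  H_2: rank ker ∂_2 − rank ∂_3 = (10 − 10) − 0 = 0, and there is no ∂_3, so H_2 = 0.

As a check, the Euler characteristic is 6 − 15 + 10 = 1, which agrees with 1 − 0 + 0 = 1.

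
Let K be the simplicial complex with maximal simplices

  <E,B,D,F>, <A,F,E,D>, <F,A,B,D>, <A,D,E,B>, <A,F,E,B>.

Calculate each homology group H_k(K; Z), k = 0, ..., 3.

H_0 = Z,  H_1 = 0,  H_2 = 0,  H_3 = Z.

Fix the vertex order A < B < D < E < F and write every simplex with vertices in increasing order. Then dim K = 3 and the simplices of K are:

  0-simplices (5): A, B, D, E, F
  1-simplices (10): AB, AD, AE, AF, BD, BE, BF, DE, DF, EF
  2-simplices (10): ABD, ABE, ABF, ADE, ADF, AEF, BDE, BDF, BEF, DEF
  3-simplices (5): ABDE, ABDF, ABEF, ADEF, BDEF

Hence C_0 ≅ Z^5, C_1 ≅ Z^10, C_2 ≅ Z^10, C_3 ≅ Z^5.

The boundary map ∂_1: C_1 → C_0 sends each edge [p,q] (with p < q) to q − p.
As a 5×10 matrix over Z this has rank 4, with invariant factors (1,1,1,1).

∂_2: C_2 → C_1 maps a triangle to the signed sum of its edges. For instance
  ∂BEF = EF − BF + BE,
  ∂DEF = EF − DF + DE.
As a 10×10 matrix over Z this has rank 6, with invariant factors (1,1,1,1,1,1).

Boundary ∂_3: C_3 → C_2 sends each 3-simplex σ to the alternating sum Σ_i (−1)^i (σ with its i-th vertex removed). For instance
  ∂ABDF = BDF − ADF + ABF − ABD,
  ∂ADEF = DEF − AEF + ADF − ADE.
The resulting 10×5 matrix has rank 4, and its Smith normal form has invariant factors (1,1,1,1).

Computing H_k = (kernel of ∂_k) / (image of ∂_{k+1}):

  H_0: rank C_0 − rank ∂_1 = 5 − 4 = 1, and the invariant factors of ∂_1 are all 1, so H_0 = Z.
  H_1: rank ker ∂_1 − rank ∂_2 = (10 − 4) − 6 = 0, and the invariant factors of ∂_2 are all 1, so H_1 = 0.
  H_2: rank ker ∂_2 − rank ∂_3 = (10 − 6) − 4 = 0, and the invariant factors of ∂_3 are all 1, so H_2 = 0.
  H_3: rank ker ∂_3 − rank ∂_4 = (5 − 4) − 0 = 1, and there is no ∂_4, so H_3 = Z.

As a check, the Euler characteristic is 5 − 10 + 10 − 5 = 0, which agrees with 1 − 0 + 0 − 1 = 0.
(K is a triangulation of the 3-sphere S^3.)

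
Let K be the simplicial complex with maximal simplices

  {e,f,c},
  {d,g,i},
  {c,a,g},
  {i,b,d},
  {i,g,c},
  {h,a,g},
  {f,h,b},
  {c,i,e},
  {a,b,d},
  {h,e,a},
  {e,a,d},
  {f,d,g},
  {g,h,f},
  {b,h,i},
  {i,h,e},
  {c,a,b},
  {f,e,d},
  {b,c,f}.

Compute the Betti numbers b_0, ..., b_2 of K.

Fix the vertex order a < b < c < d < e < f < g < h < i and write every simplex with vertices in increasing order. Then dim K = 2 and the simplices of K are:

  0-simplices (9): a, b, c, d, e, f, g, h, i
  1-simplices (27): ab, ac, ad, ae, ag, ah, bc, bd, bf, bh, bi, ce, cf, cg, ci, de, df, dg, di, ef, eh, ei, fg, fh, gh, gi, hi
  2-simplices (18): abc, abd, acg, ade, aeh, agh, bcf, bdi, bfh, bhi, cef, cei, cgi, def, dfg, dgi, ehi, fgh

Hence C_0 ≅ Z^9, C_1 ≅ Z^27, C_2 ≅ Z^18.

∂_1: C_1 → C_0 sends each edge [p,q] (with p < q) to q − p. For instance
  ∂gh = h − g.
As a 9×27 matrix over Z this has rank 8, with invariant factors (1,1,1,1,1,1,1,1).

Boundary ∂_2: C_2 → C_1 acts by ∂[p,q,r] = [q,r] − [p,r] + [p,q]. For instance
  ∂ade = de − ae + ad,
  ∂dgi = gi − di + dg.
The resulting 27×18 matrix has rank 17, and its Smith normal form has invariant factors (1,1,1,1,1,1,1,1,1,1,1,1,1,1,1,1,1).

Computing H_k = (kernel of ∂_k) / (image of ∂_{k+1}):

  H_0: rank C_0 − rank ∂_1 = 9 − 8 = 1, and the invariant factors of ∂_1 are all 1, so H_0 ≅ Z.
  H_1: rank ker ∂_1 − rank ∂_2 = (27 − 8) − 17 = 2, and the invariant factors of ∂_2 are all 1, so H_1 ≅ Z^2.
  H_2: rank ker ∂_2 − rank ∂_3 = (18 − 17) − 0 = 1, and there is no ∂_3, so H_2 ≅ Z.

As a check, the Euler characteristic is 9 − 27 + 18 = 0, which agrees with 1 − 2 + 1 = 0.

Hence the Betti numbers are b_0 = 1, b_1 = 2, b_2 = 1.

b_0 = 1, b_1 = 2, b_2 = 1.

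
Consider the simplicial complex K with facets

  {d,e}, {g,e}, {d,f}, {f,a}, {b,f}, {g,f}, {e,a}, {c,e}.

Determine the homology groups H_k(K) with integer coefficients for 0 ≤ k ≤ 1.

We work with the vertex ordering a < b < c < d < e < f < g. The simplices of K, each written with vertices in increasing order, are:

  0-simplices (7): a, b, c, d, e, f, g
  1-simplices (8): ae, af, bf, ce, de, df, eg, fg

Hence C_0 ≅ Z^7, C_1 ≅ Z^8.

Boundary ∂_1: C_1 → C_0 maps an edge to its endpoints' difference, ∂[p,q] = q − p.
This gives a 7×8 integer matrix of rank 6; reducing to Smith normal form yields diagonal entries (1,1,1,1,1,1).

Reading off H_k = ker ∂_k / im ∂_{k+1}:

  H_0: rank C_0 − rank ∂_1 = 7 − 6 = 1, and the invariant factors of ∂_1 are all 1, so H_0 = Z.
  H_1: rank ker ∂_1 − rank ∂_2 = (8 − 6) − 0 = 2, and there is no ∂_2, so H_1 = Z^2.

As a check, the Euler characteristic is 7 − 8 = -1, which agrees with 1 − 2 = -1.

H_0 = Z,  H_1 = Z^2.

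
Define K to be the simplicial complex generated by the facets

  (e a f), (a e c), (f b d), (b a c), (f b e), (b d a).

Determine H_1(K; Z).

H_1 ≅ Z.

Fix the vertex order a < b < c < d < e < f and write every simplex with vertices in increasing order. Then dim K = 2 and the simplices of K are:

  0-simplices (6): a, b, c, d, e, f
  1-simplices (12): ab, ac, ad, ae, af, bc, bd, be, bf, ce, df, ef
  2-simplices (6): abc, abd, ace, aef, bdf, bef

giving chain groups C_0 ≅ Z^6, C_1 ≅ Z^12, C_2 ≅ Z^6.

Boundary ∂_1: C_1 → C_0 maps an edge to its endpoints' difference, ∂[p,q] = q − p. For instance
  ∂ad = d − a.
This gives a 6×12 integer matrix of rank 5; reducing to Smith normal form yields diagonal entries (1,1,1,1,1).

The boundary map ∂_2: C_2 → C_1 sends each 2-simplex [p,q,r] to [q,r] − [p,r] + [p,q]. For instance
  ∂bdf = df − bf + bd,
  ∂aef = ef − af + ae.
The 12×6 boundary matrix has rank 6 and Smith normal form diag(1,1,1,1,1,1).

From H_k ≅ ker(∂_k) / im(∂_{k+1}) we obtain:

  H_1: rank ker ∂_1 − rank ∂_2 = (12 − 5) − 6 = 1, and the invariant factors of ∂_2 are all 1, so H_1 ≅ Z.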